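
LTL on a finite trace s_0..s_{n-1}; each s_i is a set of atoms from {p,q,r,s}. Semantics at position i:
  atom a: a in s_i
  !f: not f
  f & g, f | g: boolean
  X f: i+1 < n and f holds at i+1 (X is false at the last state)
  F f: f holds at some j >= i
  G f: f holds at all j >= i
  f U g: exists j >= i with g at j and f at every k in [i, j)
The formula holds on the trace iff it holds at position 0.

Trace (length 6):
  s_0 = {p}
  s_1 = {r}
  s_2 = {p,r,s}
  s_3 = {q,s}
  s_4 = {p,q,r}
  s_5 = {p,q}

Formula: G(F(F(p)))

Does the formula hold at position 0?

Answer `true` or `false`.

Answer: true

Derivation:
s_0={p}: G(F(F(p)))=True F(F(p))=True F(p)=True p=True
s_1={r}: G(F(F(p)))=True F(F(p))=True F(p)=True p=False
s_2={p,r,s}: G(F(F(p)))=True F(F(p))=True F(p)=True p=True
s_3={q,s}: G(F(F(p)))=True F(F(p))=True F(p)=True p=False
s_4={p,q,r}: G(F(F(p)))=True F(F(p))=True F(p)=True p=True
s_5={p,q}: G(F(F(p)))=True F(F(p))=True F(p)=True p=True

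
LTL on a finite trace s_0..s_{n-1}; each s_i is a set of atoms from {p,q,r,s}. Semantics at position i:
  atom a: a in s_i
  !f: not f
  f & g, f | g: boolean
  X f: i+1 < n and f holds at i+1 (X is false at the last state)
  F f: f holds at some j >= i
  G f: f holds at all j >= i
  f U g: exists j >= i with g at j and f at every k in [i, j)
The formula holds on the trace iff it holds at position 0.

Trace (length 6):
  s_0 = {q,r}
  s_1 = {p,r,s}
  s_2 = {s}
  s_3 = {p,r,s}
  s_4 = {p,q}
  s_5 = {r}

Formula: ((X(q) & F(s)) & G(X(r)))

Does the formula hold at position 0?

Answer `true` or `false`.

s_0={q,r}: ((X(q) & F(s)) & G(X(r)))=False (X(q) & F(s))=False X(q)=False q=True F(s)=True s=False G(X(r))=False X(r)=True r=True
s_1={p,r,s}: ((X(q) & F(s)) & G(X(r)))=False (X(q) & F(s))=False X(q)=False q=False F(s)=True s=True G(X(r))=False X(r)=False r=True
s_2={s}: ((X(q) & F(s)) & G(X(r)))=False (X(q) & F(s))=False X(q)=False q=False F(s)=True s=True G(X(r))=False X(r)=True r=False
s_3={p,r,s}: ((X(q) & F(s)) & G(X(r)))=False (X(q) & F(s))=True X(q)=True q=False F(s)=True s=True G(X(r))=False X(r)=False r=True
s_4={p,q}: ((X(q) & F(s)) & G(X(r)))=False (X(q) & F(s))=False X(q)=False q=True F(s)=False s=False G(X(r))=False X(r)=True r=False
s_5={r}: ((X(q) & F(s)) & G(X(r)))=False (X(q) & F(s))=False X(q)=False q=False F(s)=False s=False G(X(r))=False X(r)=False r=True

Answer: false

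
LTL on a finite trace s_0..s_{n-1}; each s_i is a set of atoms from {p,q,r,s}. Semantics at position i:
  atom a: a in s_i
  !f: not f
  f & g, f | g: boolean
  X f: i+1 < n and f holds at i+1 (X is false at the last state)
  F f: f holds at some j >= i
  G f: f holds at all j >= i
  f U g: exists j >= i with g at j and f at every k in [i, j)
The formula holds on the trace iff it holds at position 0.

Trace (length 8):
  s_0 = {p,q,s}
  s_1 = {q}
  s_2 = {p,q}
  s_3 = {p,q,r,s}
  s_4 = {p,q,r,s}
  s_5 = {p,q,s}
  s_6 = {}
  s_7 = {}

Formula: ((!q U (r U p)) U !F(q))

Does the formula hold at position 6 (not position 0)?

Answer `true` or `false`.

Answer: true

Derivation:
s_0={p,q,s}: ((!q U (r U p)) U !F(q))=False (!q U (r U p))=True !q=False q=True (r U p)=True r=False p=True !F(q)=False F(q)=True
s_1={q}: ((!q U (r U p)) U !F(q))=False (!q U (r U p))=False !q=False q=True (r U p)=False r=False p=False !F(q)=False F(q)=True
s_2={p,q}: ((!q U (r U p)) U !F(q))=True (!q U (r U p))=True !q=False q=True (r U p)=True r=False p=True !F(q)=False F(q)=True
s_3={p,q,r,s}: ((!q U (r U p)) U !F(q))=True (!q U (r U p))=True !q=False q=True (r U p)=True r=True p=True !F(q)=False F(q)=True
s_4={p,q,r,s}: ((!q U (r U p)) U !F(q))=True (!q U (r U p))=True !q=False q=True (r U p)=True r=True p=True !F(q)=False F(q)=True
s_5={p,q,s}: ((!q U (r U p)) U !F(q))=True (!q U (r U p))=True !q=False q=True (r U p)=True r=False p=True !F(q)=False F(q)=True
s_6={}: ((!q U (r U p)) U !F(q))=True (!q U (r U p))=False !q=True q=False (r U p)=False r=False p=False !F(q)=True F(q)=False
s_7={}: ((!q U (r U p)) U !F(q))=True (!q U (r U p))=False !q=True q=False (r U p)=False r=False p=False !F(q)=True F(q)=False
Evaluating at position 6: result = True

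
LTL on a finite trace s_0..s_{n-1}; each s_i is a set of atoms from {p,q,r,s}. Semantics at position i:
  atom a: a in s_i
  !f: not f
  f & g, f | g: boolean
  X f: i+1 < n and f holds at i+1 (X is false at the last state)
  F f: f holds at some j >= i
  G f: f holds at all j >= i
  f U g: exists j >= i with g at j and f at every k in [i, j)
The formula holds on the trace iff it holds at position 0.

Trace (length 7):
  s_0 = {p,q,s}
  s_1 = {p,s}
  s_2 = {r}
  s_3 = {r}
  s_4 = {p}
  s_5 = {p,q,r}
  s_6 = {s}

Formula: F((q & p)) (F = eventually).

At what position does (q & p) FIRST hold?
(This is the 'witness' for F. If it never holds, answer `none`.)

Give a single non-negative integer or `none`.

s_0={p,q,s}: (q & p)=True q=True p=True
s_1={p,s}: (q & p)=False q=False p=True
s_2={r}: (q & p)=False q=False p=False
s_3={r}: (q & p)=False q=False p=False
s_4={p}: (q & p)=False q=False p=True
s_5={p,q,r}: (q & p)=True q=True p=True
s_6={s}: (q & p)=False q=False p=False
F((q & p)) holds; first witness at position 0.

Answer: 0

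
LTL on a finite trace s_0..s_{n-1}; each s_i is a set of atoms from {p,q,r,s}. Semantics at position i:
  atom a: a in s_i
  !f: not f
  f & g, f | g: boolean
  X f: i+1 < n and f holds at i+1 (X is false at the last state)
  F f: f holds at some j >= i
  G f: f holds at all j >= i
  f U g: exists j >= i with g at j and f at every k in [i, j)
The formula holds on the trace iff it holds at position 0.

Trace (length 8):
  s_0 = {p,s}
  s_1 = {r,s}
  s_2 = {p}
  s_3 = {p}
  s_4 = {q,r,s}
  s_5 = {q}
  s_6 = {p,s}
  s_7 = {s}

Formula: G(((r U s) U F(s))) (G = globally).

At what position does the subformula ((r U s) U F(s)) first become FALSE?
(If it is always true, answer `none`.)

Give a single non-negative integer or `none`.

s_0={p,s}: ((r U s) U F(s))=True (r U s)=True r=False s=True F(s)=True
s_1={r,s}: ((r U s) U F(s))=True (r U s)=True r=True s=True F(s)=True
s_2={p}: ((r U s) U F(s))=True (r U s)=False r=False s=False F(s)=True
s_3={p}: ((r U s) U F(s))=True (r U s)=False r=False s=False F(s)=True
s_4={q,r,s}: ((r U s) U F(s))=True (r U s)=True r=True s=True F(s)=True
s_5={q}: ((r U s) U F(s))=True (r U s)=False r=False s=False F(s)=True
s_6={p,s}: ((r U s) U F(s))=True (r U s)=True r=False s=True F(s)=True
s_7={s}: ((r U s) U F(s))=True (r U s)=True r=False s=True F(s)=True
G(((r U s) U F(s))) holds globally = True
No violation — formula holds at every position.

Answer: none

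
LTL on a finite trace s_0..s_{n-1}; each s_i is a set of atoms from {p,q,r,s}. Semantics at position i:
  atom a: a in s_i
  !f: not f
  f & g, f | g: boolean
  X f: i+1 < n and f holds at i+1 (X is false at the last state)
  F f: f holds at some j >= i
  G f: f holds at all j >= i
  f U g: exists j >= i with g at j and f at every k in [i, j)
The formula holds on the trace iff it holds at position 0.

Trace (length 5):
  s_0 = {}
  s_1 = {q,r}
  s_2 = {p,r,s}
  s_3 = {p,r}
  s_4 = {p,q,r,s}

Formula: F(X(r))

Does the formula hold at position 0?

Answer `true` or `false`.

Answer: true

Derivation:
s_0={}: F(X(r))=True X(r)=True r=False
s_1={q,r}: F(X(r))=True X(r)=True r=True
s_2={p,r,s}: F(X(r))=True X(r)=True r=True
s_3={p,r}: F(X(r))=True X(r)=True r=True
s_4={p,q,r,s}: F(X(r))=False X(r)=False r=True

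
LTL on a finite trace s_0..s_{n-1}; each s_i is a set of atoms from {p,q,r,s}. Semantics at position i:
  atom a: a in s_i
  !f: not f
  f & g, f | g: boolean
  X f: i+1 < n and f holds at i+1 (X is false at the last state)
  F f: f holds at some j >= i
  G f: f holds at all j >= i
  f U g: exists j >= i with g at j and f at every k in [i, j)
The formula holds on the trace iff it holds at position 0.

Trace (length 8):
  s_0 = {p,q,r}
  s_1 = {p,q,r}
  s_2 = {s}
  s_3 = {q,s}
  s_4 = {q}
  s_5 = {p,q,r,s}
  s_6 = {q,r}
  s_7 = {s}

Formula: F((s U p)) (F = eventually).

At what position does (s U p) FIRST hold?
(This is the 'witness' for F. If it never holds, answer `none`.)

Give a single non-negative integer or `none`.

s_0={p,q,r}: (s U p)=True s=False p=True
s_1={p,q,r}: (s U p)=True s=False p=True
s_2={s}: (s U p)=False s=True p=False
s_3={q,s}: (s U p)=False s=True p=False
s_4={q}: (s U p)=False s=False p=False
s_5={p,q,r,s}: (s U p)=True s=True p=True
s_6={q,r}: (s U p)=False s=False p=False
s_7={s}: (s U p)=False s=True p=False
F((s U p)) holds; first witness at position 0.

Answer: 0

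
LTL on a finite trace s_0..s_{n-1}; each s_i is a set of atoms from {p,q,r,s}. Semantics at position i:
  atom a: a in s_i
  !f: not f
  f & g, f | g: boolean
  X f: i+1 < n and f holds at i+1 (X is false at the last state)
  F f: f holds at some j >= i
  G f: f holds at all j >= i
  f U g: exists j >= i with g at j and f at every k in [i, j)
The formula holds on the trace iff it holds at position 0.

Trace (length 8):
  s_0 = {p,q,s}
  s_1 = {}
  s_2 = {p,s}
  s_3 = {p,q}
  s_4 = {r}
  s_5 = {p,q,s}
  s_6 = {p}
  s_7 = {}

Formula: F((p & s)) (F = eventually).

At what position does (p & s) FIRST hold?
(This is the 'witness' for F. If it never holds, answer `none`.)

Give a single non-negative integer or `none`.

Answer: 0

Derivation:
s_0={p,q,s}: (p & s)=True p=True s=True
s_1={}: (p & s)=False p=False s=False
s_2={p,s}: (p & s)=True p=True s=True
s_3={p,q}: (p & s)=False p=True s=False
s_4={r}: (p & s)=False p=False s=False
s_5={p,q,s}: (p & s)=True p=True s=True
s_6={p}: (p & s)=False p=True s=False
s_7={}: (p & s)=False p=False s=False
F((p & s)) holds; first witness at position 0.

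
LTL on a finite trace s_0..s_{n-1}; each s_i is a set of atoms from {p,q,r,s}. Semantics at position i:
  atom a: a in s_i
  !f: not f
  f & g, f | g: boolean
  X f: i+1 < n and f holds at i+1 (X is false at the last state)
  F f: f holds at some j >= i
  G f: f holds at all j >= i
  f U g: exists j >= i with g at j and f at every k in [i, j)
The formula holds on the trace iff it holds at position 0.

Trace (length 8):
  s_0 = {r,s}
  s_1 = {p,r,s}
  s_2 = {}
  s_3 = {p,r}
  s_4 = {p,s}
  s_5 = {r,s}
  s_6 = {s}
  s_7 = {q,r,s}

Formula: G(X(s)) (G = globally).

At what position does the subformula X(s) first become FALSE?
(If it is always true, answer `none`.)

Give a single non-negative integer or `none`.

s_0={r,s}: X(s)=True s=True
s_1={p,r,s}: X(s)=False s=True
s_2={}: X(s)=False s=False
s_3={p,r}: X(s)=True s=False
s_4={p,s}: X(s)=True s=True
s_5={r,s}: X(s)=True s=True
s_6={s}: X(s)=True s=True
s_7={q,r,s}: X(s)=False s=True
G(X(s)) holds globally = False
First violation at position 1.

Answer: 1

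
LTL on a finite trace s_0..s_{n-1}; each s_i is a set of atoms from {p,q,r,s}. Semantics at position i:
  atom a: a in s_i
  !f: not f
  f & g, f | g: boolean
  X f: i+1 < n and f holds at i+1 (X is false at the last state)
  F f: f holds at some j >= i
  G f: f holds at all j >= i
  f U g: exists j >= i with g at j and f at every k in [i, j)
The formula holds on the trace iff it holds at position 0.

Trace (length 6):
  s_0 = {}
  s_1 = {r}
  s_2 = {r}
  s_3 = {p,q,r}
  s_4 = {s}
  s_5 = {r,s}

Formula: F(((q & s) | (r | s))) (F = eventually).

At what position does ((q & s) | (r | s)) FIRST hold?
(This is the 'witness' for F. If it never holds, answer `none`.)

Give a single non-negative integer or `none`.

Answer: 1

Derivation:
s_0={}: ((q & s) | (r | s))=False (q & s)=False q=False s=False (r | s)=False r=False
s_1={r}: ((q & s) | (r | s))=True (q & s)=False q=False s=False (r | s)=True r=True
s_2={r}: ((q & s) | (r | s))=True (q & s)=False q=False s=False (r | s)=True r=True
s_3={p,q,r}: ((q & s) | (r | s))=True (q & s)=False q=True s=False (r | s)=True r=True
s_4={s}: ((q & s) | (r | s))=True (q & s)=False q=False s=True (r | s)=True r=False
s_5={r,s}: ((q & s) | (r | s))=True (q & s)=False q=False s=True (r | s)=True r=True
F(((q & s) | (r | s))) holds; first witness at position 1.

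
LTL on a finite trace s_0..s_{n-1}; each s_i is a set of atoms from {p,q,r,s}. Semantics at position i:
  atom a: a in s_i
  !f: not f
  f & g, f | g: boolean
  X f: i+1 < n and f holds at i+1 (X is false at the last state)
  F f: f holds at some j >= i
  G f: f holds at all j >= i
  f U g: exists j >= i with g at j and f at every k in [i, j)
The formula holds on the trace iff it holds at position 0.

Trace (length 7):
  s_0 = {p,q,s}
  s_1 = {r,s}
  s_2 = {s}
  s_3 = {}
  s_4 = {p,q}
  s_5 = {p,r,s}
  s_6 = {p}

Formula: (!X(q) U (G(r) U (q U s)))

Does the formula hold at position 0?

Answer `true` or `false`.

Answer: true

Derivation:
s_0={p,q,s}: (!X(q) U (G(r) U (q U s)))=True !X(q)=True X(q)=False q=True (G(r) U (q U s))=True G(r)=False r=False (q U s)=True s=True
s_1={r,s}: (!X(q) U (G(r) U (q U s)))=True !X(q)=True X(q)=False q=False (G(r) U (q U s))=True G(r)=False r=True (q U s)=True s=True
s_2={s}: (!X(q) U (G(r) U (q U s)))=True !X(q)=True X(q)=False q=False (G(r) U (q U s))=True G(r)=False r=False (q U s)=True s=True
s_3={}: (!X(q) U (G(r) U (q U s)))=False !X(q)=False X(q)=True q=False (G(r) U (q U s))=False G(r)=False r=False (q U s)=False s=False
s_4={p,q}: (!X(q) U (G(r) U (q U s)))=True !X(q)=True X(q)=False q=True (G(r) U (q U s))=True G(r)=False r=False (q U s)=True s=False
s_5={p,r,s}: (!X(q) U (G(r) U (q U s)))=True !X(q)=True X(q)=False q=False (G(r) U (q U s))=True G(r)=False r=True (q U s)=True s=True
s_6={p}: (!X(q) U (G(r) U (q U s)))=False !X(q)=True X(q)=False q=False (G(r) U (q U s))=False G(r)=False r=False (q U s)=False s=False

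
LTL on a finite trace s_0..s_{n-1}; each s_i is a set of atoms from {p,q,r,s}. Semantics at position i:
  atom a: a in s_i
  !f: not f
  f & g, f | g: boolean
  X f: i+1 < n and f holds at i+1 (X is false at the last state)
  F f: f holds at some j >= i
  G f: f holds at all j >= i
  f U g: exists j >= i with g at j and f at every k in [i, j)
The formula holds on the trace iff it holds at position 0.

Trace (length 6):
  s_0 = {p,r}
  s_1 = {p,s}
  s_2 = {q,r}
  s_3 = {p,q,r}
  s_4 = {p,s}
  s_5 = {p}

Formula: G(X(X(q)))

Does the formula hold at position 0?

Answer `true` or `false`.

s_0={p,r}: G(X(X(q)))=False X(X(q))=True X(q)=False q=False
s_1={p,s}: G(X(X(q)))=False X(X(q))=True X(q)=True q=False
s_2={q,r}: G(X(X(q)))=False X(X(q))=False X(q)=True q=True
s_3={p,q,r}: G(X(X(q)))=False X(X(q))=False X(q)=False q=True
s_4={p,s}: G(X(X(q)))=False X(X(q))=False X(q)=False q=False
s_5={p}: G(X(X(q)))=False X(X(q))=False X(q)=False q=False

Answer: false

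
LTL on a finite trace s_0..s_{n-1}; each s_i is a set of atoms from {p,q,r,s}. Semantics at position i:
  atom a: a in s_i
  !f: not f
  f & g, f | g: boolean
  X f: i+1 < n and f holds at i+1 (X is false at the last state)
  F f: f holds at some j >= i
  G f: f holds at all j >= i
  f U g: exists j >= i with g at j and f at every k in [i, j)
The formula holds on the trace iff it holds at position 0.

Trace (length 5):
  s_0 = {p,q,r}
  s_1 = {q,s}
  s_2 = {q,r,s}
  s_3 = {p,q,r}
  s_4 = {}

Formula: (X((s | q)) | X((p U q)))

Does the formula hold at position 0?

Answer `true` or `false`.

Answer: true

Derivation:
s_0={p,q,r}: (X((s | q)) | X((p U q)))=True X((s | q))=True (s | q)=True s=False q=True X((p U q))=True (p U q)=True p=True
s_1={q,s}: (X((s | q)) | X((p U q)))=True X((s | q))=True (s | q)=True s=True q=True X((p U q))=True (p U q)=True p=False
s_2={q,r,s}: (X((s | q)) | X((p U q)))=True X((s | q))=True (s | q)=True s=True q=True X((p U q))=True (p U q)=True p=False
s_3={p,q,r}: (X((s | q)) | X((p U q)))=False X((s | q))=False (s | q)=True s=False q=True X((p U q))=False (p U q)=True p=True
s_4={}: (X((s | q)) | X((p U q)))=False X((s | q))=False (s | q)=False s=False q=False X((p U q))=False (p U q)=False p=False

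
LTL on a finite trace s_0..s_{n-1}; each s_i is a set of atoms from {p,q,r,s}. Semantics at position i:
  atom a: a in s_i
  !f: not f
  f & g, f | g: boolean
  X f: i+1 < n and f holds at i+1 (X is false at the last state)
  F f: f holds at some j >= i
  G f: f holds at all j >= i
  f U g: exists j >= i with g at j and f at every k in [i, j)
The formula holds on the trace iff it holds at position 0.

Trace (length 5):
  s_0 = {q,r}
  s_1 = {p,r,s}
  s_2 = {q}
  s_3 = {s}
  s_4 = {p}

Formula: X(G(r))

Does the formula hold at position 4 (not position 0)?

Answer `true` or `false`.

Answer: false

Derivation:
s_0={q,r}: X(G(r))=False G(r)=False r=True
s_1={p,r,s}: X(G(r))=False G(r)=False r=True
s_2={q}: X(G(r))=False G(r)=False r=False
s_3={s}: X(G(r))=False G(r)=False r=False
s_4={p}: X(G(r))=False G(r)=False r=False
Evaluating at position 4: result = False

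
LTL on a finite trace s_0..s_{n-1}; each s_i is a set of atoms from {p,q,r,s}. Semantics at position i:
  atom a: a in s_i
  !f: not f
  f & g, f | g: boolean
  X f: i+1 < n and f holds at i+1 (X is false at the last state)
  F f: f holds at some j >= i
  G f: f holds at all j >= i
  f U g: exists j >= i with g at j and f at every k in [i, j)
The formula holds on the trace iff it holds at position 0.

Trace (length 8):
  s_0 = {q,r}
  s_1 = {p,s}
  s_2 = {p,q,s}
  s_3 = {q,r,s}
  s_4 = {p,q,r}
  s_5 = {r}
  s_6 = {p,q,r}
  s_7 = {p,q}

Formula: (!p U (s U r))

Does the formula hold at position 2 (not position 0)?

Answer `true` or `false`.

s_0={q,r}: (!p U (s U r))=True !p=True p=False (s U r)=True s=False r=True
s_1={p,s}: (!p U (s U r))=True !p=False p=True (s U r)=True s=True r=False
s_2={p,q,s}: (!p U (s U r))=True !p=False p=True (s U r)=True s=True r=False
s_3={q,r,s}: (!p U (s U r))=True !p=True p=False (s U r)=True s=True r=True
s_4={p,q,r}: (!p U (s U r))=True !p=False p=True (s U r)=True s=False r=True
s_5={r}: (!p U (s U r))=True !p=True p=False (s U r)=True s=False r=True
s_6={p,q,r}: (!p U (s U r))=True !p=False p=True (s U r)=True s=False r=True
s_7={p,q}: (!p U (s U r))=False !p=False p=True (s U r)=False s=False r=False
Evaluating at position 2: result = True

Answer: true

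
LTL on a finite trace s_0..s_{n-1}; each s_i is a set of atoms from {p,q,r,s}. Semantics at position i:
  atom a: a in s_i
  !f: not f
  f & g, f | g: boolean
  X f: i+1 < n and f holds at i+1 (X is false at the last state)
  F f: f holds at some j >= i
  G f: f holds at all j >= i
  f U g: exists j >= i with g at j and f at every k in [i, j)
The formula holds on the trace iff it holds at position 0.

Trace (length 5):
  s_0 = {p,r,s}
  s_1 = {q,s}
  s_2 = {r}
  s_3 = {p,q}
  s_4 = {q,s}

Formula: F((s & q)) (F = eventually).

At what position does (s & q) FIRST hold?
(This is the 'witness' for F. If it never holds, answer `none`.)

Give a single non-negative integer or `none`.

Answer: 1

Derivation:
s_0={p,r,s}: (s & q)=False s=True q=False
s_1={q,s}: (s & q)=True s=True q=True
s_2={r}: (s & q)=False s=False q=False
s_3={p,q}: (s & q)=False s=False q=True
s_4={q,s}: (s & q)=True s=True q=True
F((s & q)) holds; first witness at position 1.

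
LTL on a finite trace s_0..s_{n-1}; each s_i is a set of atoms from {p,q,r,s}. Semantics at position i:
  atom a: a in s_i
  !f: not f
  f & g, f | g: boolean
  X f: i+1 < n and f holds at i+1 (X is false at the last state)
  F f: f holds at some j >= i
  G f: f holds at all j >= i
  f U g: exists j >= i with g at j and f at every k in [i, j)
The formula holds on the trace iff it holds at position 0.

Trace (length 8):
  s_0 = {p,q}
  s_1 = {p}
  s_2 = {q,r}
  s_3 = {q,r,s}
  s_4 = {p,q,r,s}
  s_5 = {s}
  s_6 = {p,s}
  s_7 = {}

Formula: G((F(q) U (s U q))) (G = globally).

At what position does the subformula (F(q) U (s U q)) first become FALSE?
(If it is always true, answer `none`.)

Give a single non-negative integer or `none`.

s_0={p,q}: (F(q) U (s U q))=True F(q)=True q=True (s U q)=True s=False
s_1={p}: (F(q) U (s U q))=True F(q)=True q=False (s U q)=False s=False
s_2={q,r}: (F(q) U (s U q))=True F(q)=True q=True (s U q)=True s=False
s_3={q,r,s}: (F(q) U (s U q))=True F(q)=True q=True (s U q)=True s=True
s_4={p,q,r,s}: (F(q) U (s U q))=True F(q)=True q=True (s U q)=True s=True
s_5={s}: (F(q) U (s U q))=False F(q)=False q=False (s U q)=False s=True
s_6={p,s}: (F(q) U (s U q))=False F(q)=False q=False (s U q)=False s=True
s_7={}: (F(q) U (s U q))=False F(q)=False q=False (s U q)=False s=False
G((F(q) U (s U q))) holds globally = False
First violation at position 5.

Answer: 5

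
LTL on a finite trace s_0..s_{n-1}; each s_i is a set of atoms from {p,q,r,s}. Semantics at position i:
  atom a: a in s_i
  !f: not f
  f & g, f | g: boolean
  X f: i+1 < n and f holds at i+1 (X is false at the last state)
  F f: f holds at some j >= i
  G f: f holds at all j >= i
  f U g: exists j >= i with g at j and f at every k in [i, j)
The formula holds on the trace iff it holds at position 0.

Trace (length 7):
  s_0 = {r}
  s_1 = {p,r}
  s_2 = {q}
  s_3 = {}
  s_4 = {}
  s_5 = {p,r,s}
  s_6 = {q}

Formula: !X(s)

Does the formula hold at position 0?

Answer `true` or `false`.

Answer: true

Derivation:
s_0={r}: !X(s)=True X(s)=False s=False
s_1={p,r}: !X(s)=True X(s)=False s=False
s_2={q}: !X(s)=True X(s)=False s=False
s_3={}: !X(s)=True X(s)=False s=False
s_4={}: !X(s)=False X(s)=True s=False
s_5={p,r,s}: !X(s)=True X(s)=False s=True
s_6={q}: !X(s)=True X(s)=False s=False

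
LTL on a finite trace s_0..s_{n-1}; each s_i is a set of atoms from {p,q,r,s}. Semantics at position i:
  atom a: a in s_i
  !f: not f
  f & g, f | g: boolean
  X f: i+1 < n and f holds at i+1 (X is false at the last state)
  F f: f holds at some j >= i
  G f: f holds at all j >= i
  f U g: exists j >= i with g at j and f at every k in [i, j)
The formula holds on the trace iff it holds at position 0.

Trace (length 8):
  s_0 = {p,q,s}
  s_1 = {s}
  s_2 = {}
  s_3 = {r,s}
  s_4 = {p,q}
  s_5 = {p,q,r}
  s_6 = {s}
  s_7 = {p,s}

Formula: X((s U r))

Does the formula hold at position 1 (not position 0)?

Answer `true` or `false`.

Answer: false

Derivation:
s_0={p,q,s}: X((s U r))=False (s U r)=False s=True r=False
s_1={s}: X((s U r))=False (s U r)=False s=True r=False
s_2={}: X((s U r))=True (s U r)=False s=False r=False
s_3={r,s}: X((s U r))=False (s U r)=True s=True r=True
s_4={p,q}: X((s U r))=True (s U r)=False s=False r=False
s_5={p,q,r}: X((s U r))=False (s U r)=True s=False r=True
s_6={s}: X((s U r))=False (s U r)=False s=True r=False
s_7={p,s}: X((s U r))=False (s U r)=False s=True r=False
Evaluating at position 1: result = False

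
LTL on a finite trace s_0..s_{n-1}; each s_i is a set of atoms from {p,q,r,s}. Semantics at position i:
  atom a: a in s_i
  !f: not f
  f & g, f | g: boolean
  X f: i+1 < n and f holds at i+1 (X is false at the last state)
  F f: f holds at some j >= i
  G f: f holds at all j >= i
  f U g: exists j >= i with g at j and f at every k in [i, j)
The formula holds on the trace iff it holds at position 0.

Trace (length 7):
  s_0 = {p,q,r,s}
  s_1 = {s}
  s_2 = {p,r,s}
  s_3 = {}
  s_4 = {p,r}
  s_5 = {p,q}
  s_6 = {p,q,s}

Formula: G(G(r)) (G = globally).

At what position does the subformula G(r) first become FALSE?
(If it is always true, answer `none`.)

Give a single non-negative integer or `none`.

Answer: 0

Derivation:
s_0={p,q,r,s}: G(r)=False r=True
s_1={s}: G(r)=False r=False
s_2={p,r,s}: G(r)=False r=True
s_3={}: G(r)=False r=False
s_4={p,r}: G(r)=False r=True
s_5={p,q}: G(r)=False r=False
s_6={p,q,s}: G(r)=False r=False
G(G(r)) holds globally = False
First violation at position 0.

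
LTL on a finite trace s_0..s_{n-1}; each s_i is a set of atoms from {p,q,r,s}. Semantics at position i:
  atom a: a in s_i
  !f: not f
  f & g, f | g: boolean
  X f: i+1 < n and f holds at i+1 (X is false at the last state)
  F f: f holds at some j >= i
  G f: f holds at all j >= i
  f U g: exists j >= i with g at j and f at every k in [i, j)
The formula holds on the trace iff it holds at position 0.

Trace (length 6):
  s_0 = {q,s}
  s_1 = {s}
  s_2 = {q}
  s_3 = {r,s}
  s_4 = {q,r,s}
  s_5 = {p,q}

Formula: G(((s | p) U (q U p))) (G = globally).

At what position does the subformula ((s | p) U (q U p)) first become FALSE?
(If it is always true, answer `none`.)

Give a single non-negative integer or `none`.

s_0={q,s}: ((s | p) U (q U p))=False (s | p)=True s=True p=False (q U p)=False q=True
s_1={s}: ((s | p) U (q U p))=False (s | p)=True s=True p=False (q U p)=False q=False
s_2={q}: ((s | p) U (q U p))=False (s | p)=False s=False p=False (q U p)=False q=True
s_3={r,s}: ((s | p) U (q U p))=True (s | p)=True s=True p=False (q U p)=False q=False
s_4={q,r,s}: ((s | p) U (q U p))=True (s | p)=True s=True p=False (q U p)=True q=True
s_5={p,q}: ((s | p) U (q U p))=True (s | p)=True s=False p=True (q U p)=True q=True
G(((s | p) U (q U p))) holds globally = False
First violation at position 0.

Answer: 0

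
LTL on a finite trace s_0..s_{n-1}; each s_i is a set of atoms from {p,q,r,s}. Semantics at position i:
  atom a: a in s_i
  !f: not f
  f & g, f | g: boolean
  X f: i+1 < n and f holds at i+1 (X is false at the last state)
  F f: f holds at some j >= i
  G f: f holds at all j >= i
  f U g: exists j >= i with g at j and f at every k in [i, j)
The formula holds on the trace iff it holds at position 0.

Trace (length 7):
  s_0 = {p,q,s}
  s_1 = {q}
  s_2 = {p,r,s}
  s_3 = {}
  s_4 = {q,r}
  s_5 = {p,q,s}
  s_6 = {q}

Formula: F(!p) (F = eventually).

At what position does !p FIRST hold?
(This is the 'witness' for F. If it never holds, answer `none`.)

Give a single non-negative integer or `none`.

Answer: 1

Derivation:
s_0={p,q,s}: !p=False p=True
s_1={q}: !p=True p=False
s_2={p,r,s}: !p=False p=True
s_3={}: !p=True p=False
s_4={q,r}: !p=True p=False
s_5={p,q,s}: !p=False p=True
s_6={q}: !p=True p=False
F(!p) holds; first witness at position 1.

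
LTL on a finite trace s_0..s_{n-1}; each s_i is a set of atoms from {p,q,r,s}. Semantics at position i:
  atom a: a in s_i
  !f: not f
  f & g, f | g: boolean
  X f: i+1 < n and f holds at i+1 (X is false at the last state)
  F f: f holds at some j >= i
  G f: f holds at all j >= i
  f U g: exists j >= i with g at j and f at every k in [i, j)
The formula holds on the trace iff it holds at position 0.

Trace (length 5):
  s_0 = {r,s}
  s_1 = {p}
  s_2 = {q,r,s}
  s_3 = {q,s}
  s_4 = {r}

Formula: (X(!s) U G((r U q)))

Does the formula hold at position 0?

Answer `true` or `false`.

s_0={r,s}: (X(!s) U G((r U q)))=False X(!s)=True !s=False s=True G((r U q))=False (r U q)=False r=True q=False
s_1={p}: (X(!s) U G((r U q)))=False X(!s)=False !s=True s=False G((r U q))=False (r U q)=False r=False q=False
s_2={q,r,s}: (X(!s) U G((r U q)))=False X(!s)=False !s=False s=True G((r U q))=False (r U q)=True r=True q=True
s_3={q,s}: (X(!s) U G((r U q)))=False X(!s)=True !s=False s=True G((r U q))=False (r U q)=True r=False q=True
s_4={r}: (X(!s) U G((r U q)))=False X(!s)=False !s=True s=False G((r U q))=False (r U q)=False r=True q=False

Answer: false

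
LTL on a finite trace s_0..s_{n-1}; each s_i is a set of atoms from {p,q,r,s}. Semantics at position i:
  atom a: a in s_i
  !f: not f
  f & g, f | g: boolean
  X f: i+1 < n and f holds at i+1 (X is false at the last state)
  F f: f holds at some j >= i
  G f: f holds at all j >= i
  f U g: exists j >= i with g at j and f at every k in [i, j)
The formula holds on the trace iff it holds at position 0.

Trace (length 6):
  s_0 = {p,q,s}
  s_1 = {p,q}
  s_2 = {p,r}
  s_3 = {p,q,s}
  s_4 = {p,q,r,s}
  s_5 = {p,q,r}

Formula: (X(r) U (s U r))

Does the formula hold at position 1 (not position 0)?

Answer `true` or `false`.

Answer: true

Derivation:
s_0={p,q,s}: (X(r) U (s U r))=False X(r)=False r=False (s U r)=False s=True
s_1={p,q}: (X(r) U (s U r))=True X(r)=True r=False (s U r)=False s=False
s_2={p,r}: (X(r) U (s U r))=True X(r)=False r=True (s U r)=True s=False
s_3={p,q,s}: (X(r) U (s U r))=True X(r)=True r=False (s U r)=True s=True
s_4={p,q,r,s}: (X(r) U (s U r))=True X(r)=True r=True (s U r)=True s=True
s_5={p,q,r}: (X(r) U (s U r))=True X(r)=False r=True (s U r)=True s=False
Evaluating at position 1: result = True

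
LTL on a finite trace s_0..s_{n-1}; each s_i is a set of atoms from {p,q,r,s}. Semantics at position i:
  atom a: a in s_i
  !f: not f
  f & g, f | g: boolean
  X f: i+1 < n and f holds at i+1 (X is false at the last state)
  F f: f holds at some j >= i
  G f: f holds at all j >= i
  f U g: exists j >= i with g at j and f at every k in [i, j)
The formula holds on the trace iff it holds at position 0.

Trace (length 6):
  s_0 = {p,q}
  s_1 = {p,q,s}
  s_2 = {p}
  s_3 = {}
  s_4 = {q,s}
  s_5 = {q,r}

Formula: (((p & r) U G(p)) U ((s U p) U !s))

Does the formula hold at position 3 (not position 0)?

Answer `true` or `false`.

s_0={p,q}: (((p & r) U G(p)) U ((s U p) U !s))=True ((p & r) U G(p))=False (p & r)=False p=True r=False G(p)=False ((s U p) U !s)=True (s U p)=True s=False !s=True
s_1={p,q,s}: (((p & r) U G(p)) U ((s U p) U !s))=True ((p & r) U G(p))=False (p & r)=False p=True r=False G(p)=False ((s U p) U !s)=True (s U p)=True s=True !s=False
s_2={p}: (((p & r) U G(p)) U ((s U p) U !s))=True ((p & r) U G(p))=False (p & r)=False p=True r=False G(p)=False ((s U p) U !s)=True (s U p)=True s=False !s=True
s_3={}: (((p & r) U G(p)) U ((s U p) U !s))=True ((p & r) U G(p))=False (p & r)=False p=False r=False G(p)=False ((s U p) U !s)=True (s U p)=False s=False !s=True
s_4={q,s}: (((p & r) U G(p)) U ((s U p) U !s))=False ((p & r) U G(p))=False (p & r)=False p=False r=False G(p)=False ((s U p) U !s)=False (s U p)=False s=True !s=False
s_5={q,r}: (((p & r) U G(p)) U ((s U p) U !s))=True ((p & r) U G(p))=False (p & r)=False p=False r=True G(p)=False ((s U p) U !s)=True (s U p)=False s=False !s=True
Evaluating at position 3: result = True

Answer: true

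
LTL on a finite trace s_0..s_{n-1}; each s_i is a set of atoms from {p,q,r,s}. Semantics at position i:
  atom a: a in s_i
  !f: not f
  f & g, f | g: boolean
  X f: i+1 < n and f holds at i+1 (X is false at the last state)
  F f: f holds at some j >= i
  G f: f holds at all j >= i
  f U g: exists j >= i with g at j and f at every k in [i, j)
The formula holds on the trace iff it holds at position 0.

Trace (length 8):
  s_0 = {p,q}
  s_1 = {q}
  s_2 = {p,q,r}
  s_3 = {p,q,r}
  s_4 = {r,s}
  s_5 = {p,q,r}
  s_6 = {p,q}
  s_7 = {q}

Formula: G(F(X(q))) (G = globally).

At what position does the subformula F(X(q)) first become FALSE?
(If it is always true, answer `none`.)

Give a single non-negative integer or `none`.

s_0={p,q}: F(X(q))=True X(q)=True q=True
s_1={q}: F(X(q))=True X(q)=True q=True
s_2={p,q,r}: F(X(q))=True X(q)=True q=True
s_3={p,q,r}: F(X(q))=True X(q)=False q=True
s_4={r,s}: F(X(q))=True X(q)=True q=False
s_5={p,q,r}: F(X(q))=True X(q)=True q=True
s_6={p,q}: F(X(q))=True X(q)=True q=True
s_7={q}: F(X(q))=False X(q)=False q=True
G(F(X(q))) holds globally = False
First violation at position 7.

Answer: 7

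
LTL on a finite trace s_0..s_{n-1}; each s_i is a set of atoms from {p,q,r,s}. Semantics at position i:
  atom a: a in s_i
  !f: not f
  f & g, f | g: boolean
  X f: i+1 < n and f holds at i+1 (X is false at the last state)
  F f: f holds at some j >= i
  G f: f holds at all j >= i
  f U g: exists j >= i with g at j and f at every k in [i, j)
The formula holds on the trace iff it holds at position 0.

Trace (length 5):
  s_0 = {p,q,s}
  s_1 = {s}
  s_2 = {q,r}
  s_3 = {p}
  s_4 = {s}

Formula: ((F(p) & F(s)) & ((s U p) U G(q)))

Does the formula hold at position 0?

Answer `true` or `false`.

s_0={p,q,s}: ((F(p) & F(s)) & ((s U p) U G(q)))=False (F(p) & F(s))=True F(p)=True p=True F(s)=True s=True ((s U p) U G(q))=False (s U p)=True G(q)=False q=True
s_1={s}: ((F(p) & F(s)) & ((s U p) U G(q)))=False (F(p) & F(s))=True F(p)=True p=False F(s)=True s=True ((s U p) U G(q))=False (s U p)=False G(q)=False q=False
s_2={q,r}: ((F(p) & F(s)) & ((s U p) U G(q)))=False (F(p) & F(s))=True F(p)=True p=False F(s)=True s=False ((s U p) U G(q))=False (s U p)=False G(q)=False q=True
s_3={p}: ((F(p) & F(s)) & ((s U p) U G(q)))=False (F(p) & F(s))=True F(p)=True p=True F(s)=True s=False ((s U p) U G(q))=False (s U p)=True G(q)=False q=False
s_4={s}: ((F(p) & F(s)) & ((s U p) U G(q)))=False (F(p) & F(s))=False F(p)=False p=False F(s)=True s=True ((s U p) U G(q))=False (s U p)=False G(q)=False q=False

Answer: false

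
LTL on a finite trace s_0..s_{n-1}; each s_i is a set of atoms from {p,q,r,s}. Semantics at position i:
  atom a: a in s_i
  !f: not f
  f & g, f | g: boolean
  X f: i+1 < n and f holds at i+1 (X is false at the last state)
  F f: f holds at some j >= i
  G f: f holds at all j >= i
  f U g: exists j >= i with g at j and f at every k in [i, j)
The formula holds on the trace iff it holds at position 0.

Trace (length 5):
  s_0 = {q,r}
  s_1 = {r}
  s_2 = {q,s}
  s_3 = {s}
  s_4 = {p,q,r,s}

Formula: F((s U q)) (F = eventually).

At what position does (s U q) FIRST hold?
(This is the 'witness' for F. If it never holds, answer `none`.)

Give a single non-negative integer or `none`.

Answer: 0

Derivation:
s_0={q,r}: (s U q)=True s=False q=True
s_1={r}: (s U q)=False s=False q=False
s_2={q,s}: (s U q)=True s=True q=True
s_3={s}: (s U q)=True s=True q=False
s_4={p,q,r,s}: (s U q)=True s=True q=True
F((s U q)) holds; first witness at position 0.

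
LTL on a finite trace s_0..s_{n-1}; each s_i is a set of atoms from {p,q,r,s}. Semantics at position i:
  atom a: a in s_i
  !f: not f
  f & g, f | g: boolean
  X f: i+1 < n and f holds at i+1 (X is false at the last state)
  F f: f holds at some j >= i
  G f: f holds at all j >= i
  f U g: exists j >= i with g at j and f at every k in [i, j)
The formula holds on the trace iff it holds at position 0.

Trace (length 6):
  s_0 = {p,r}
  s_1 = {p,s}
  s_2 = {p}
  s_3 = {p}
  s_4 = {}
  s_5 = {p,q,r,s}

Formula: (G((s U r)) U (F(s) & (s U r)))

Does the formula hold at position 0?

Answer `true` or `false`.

Answer: true

Derivation:
s_0={p,r}: (G((s U r)) U (F(s) & (s U r)))=True G((s U r))=False (s U r)=True s=False r=True (F(s) & (s U r))=True F(s)=True
s_1={p,s}: (G((s U r)) U (F(s) & (s U r)))=False G((s U r))=False (s U r)=False s=True r=False (F(s) & (s U r))=False F(s)=True
s_2={p}: (G((s U r)) U (F(s) & (s U r)))=False G((s U r))=False (s U r)=False s=False r=False (F(s) & (s U r))=False F(s)=True
s_3={p}: (G((s U r)) U (F(s) & (s U r)))=False G((s U r))=False (s U r)=False s=False r=False (F(s) & (s U r))=False F(s)=True
s_4={}: (G((s U r)) U (F(s) & (s U r)))=False G((s U r))=False (s U r)=False s=False r=False (F(s) & (s U r))=False F(s)=True
s_5={p,q,r,s}: (G((s U r)) U (F(s) & (s U r)))=True G((s U r))=True (s U r)=True s=True r=True (F(s) & (s U r))=True F(s)=True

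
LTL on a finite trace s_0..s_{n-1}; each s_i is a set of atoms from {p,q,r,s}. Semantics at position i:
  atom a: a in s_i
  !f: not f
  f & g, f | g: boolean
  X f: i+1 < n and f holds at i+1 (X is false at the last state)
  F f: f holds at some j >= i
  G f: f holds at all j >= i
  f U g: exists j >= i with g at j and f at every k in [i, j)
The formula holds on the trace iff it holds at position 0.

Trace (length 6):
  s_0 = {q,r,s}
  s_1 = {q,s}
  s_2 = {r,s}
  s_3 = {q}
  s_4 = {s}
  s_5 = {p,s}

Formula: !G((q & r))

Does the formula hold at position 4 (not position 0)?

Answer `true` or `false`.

Answer: true

Derivation:
s_0={q,r,s}: !G((q & r))=True G((q & r))=False (q & r)=True q=True r=True
s_1={q,s}: !G((q & r))=True G((q & r))=False (q & r)=False q=True r=False
s_2={r,s}: !G((q & r))=True G((q & r))=False (q & r)=False q=False r=True
s_3={q}: !G((q & r))=True G((q & r))=False (q & r)=False q=True r=False
s_4={s}: !G((q & r))=True G((q & r))=False (q & r)=False q=False r=False
s_5={p,s}: !G((q & r))=True G((q & r))=False (q & r)=False q=False r=False
Evaluating at position 4: result = True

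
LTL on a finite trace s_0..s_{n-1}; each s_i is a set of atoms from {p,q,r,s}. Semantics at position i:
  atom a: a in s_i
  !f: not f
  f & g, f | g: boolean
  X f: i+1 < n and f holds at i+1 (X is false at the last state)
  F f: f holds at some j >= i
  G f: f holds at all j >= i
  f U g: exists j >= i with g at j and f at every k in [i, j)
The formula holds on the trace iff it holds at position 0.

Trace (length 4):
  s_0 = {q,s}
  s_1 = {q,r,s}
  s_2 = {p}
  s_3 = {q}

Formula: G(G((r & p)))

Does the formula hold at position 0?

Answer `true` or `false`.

Answer: false

Derivation:
s_0={q,s}: G(G((r & p)))=False G((r & p))=False (r & p)=False r=False p=False
s_1={q,r,s}: G(G((r & p)))=False G((r & p))=False (r & p)=False r=True p=False
s_2={p}: G(G((r & p)))=False G((r & p))=False (r & p)=False r=False p=True
s_3={q}: G(G((r & p)))=False G((r & p))=False (r & p)=False r=False p=False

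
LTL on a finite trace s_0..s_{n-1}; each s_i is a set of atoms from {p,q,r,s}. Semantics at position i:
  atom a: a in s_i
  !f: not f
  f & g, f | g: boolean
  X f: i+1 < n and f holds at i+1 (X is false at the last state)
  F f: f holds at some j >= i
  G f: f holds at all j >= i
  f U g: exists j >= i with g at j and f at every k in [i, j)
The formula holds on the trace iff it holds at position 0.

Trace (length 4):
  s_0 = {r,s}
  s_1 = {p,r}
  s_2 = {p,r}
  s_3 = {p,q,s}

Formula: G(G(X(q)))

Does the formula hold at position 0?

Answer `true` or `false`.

s_0={r,s}: G(G(X(q)))=False G(X(q))=False X(q)=False q=False
s_1={p,r}: G(G(X(q)))=False G(X(q))=False X(q)=False q=False
s_2={p,r}: G(G(X(q)))=False G(X(q))=False X(q)=True q=False
s_3={p,q,s}: G(G(X(q)))=False G(X(q))=False X(q)=False q=True

Answer: false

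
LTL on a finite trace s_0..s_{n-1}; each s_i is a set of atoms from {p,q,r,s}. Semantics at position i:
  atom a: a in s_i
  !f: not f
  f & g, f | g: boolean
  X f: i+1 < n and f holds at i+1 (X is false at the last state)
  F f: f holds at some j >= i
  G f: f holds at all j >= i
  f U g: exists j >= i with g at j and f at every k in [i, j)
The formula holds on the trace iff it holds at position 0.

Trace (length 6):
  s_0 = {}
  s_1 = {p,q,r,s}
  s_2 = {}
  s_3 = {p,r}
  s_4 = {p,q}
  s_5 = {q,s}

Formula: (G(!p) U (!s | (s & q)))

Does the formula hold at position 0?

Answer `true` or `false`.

s_0={}: (G(!p) U (!s | (s & q)))=True G(!p)=False !p=True p=False (!s | (s & q))=True !s=True s=False (s & q)=False q=False
s_1={p,q,r,s}: (G(!p) U (!s | (s & q)))=True G(!p)=False !p=False p=True (!s | (s & q))=True !s=False s=True (s & q)=True q=True
s_2={}: (G(!p) U (!s | (s & q)))=True G(!p)=False !p=True p=False (!s | (s & q))=True !s=True s=False (s & q)=False q=False
s_3={p,r}: (G(!p) U (!s | (s & q)))=True G(!p)=False !p=False p=True (!s | (s & q))=True !s=True s=False (s & q)=False q=False
s_4={p,q}: (G(!p) U (!s | (s & q)))=True G(!p)=False !p=False p=True (!s | (s & q))=True !s=True s=False (s & q)=False q=True
s_5={q,s}: (G(!p) U (!s | (s & q)))=True G(!p)=True !p=True p=False (!s | (s & q))=True !s=False s=True (s & q)=True q=True

Answer: true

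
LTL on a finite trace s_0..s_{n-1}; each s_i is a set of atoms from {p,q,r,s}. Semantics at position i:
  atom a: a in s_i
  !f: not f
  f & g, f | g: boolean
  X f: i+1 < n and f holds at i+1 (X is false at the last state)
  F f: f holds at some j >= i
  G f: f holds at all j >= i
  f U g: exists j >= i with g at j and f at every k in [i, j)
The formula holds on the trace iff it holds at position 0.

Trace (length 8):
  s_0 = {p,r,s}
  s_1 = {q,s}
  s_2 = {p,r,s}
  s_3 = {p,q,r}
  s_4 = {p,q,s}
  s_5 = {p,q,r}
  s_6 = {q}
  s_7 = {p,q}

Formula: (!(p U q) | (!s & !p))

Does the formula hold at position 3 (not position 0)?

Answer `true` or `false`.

Answer: false

Derivation:
s_0={p,r,s}: (!(p U q) | (!s & !p))=False !(p U q)=False (p U q)=True p=True q=False (!s & !p)=False !s=False s=True !p=False
s_1={q,s}: (!(p U q) | (!s & !p))=False !(p U q)=False (p U q)=True p=False q=True (!s & !p)=False !s=False s=True !p=True
s_2={p,r,s}: (!(p U q) | (!s & !p))=False !(p U q)=False (p U q)=True p=True q=False (!s & !p)=False !s=False s=True !p=False
s_3={p,q,r}: (!(p U q) | (!s & !p))=False !(p U q)=False (p U q)=True p=True q=True (!s & !p)=False !s=True s=False !p=False
s_4={p,q,s}: (!(p U q) | (!s & !p))=False !(p U q)=False (p U q)=True p=True q=True (!s & !p)=False !s=False s=True !p=False
s_5={p,q,r}: (!(p U q) | (!s & !p))=False !(p U q)=False (p U q)=True p=True q=True (!s & !p)=False !s=True s=False !p=False
s_6={q}: (!(p U q) | (!s & !p))=True !(p U q)=False (p U q)=True p=False q=True (!s & !p)=True !s=True s=False !p=True
s_7={p,q}: (!(p U q) | (!s & !p))=False !(p U q)=False (p U q)=True p=True q=True (!s & !p)=False !s=True s=False !p=False
Evaluating at position 3: result = False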